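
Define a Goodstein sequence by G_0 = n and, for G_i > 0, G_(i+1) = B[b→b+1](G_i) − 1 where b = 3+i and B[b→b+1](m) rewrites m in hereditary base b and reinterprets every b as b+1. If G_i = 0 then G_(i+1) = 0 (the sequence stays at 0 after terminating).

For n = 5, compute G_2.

5

step 0: 5 = 3 + 2; sub 4 for 3: 4 + 2; = 6; G_1 = 6−1 = 5
step 1: 5 = 4 + 1; sub 5 for 4: 5 + 1; = 6; G_2 = 6−1 = 5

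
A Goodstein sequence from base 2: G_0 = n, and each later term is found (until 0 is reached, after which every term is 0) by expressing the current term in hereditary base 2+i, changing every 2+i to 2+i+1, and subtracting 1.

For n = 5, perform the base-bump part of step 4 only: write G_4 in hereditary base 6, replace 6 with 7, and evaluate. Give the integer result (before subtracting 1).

5 —HB2→ 2^2 + 1 —bump→ 3^3 + 1 = 28 —(−1)→ 27
27 —HB3→ 3^3 —bump→ 4^4 = 256 —(−1)→ 255
255 —HB4→ 3·4^3 + 3·4^2 + 3·4 + 3 —bump→ 3·5^3 + 3·5^2 + 3·5 + 3 = 468 —(−1)→ 467
467 —HB5→ 3·5^3 + 3·5^2 + 3·5 + 2 —bump→ 3·6^3 + 3·6^2 + 3·6 + 2 = 776 —(−1)→ 775
775 —HB6→ 3·6^3 + 3·6^2 + 3·6 + 1 —bump→ 3·7^3 + 3·7^2 + 3·7 + 1 = 1198 —(−1)→ 1197

1198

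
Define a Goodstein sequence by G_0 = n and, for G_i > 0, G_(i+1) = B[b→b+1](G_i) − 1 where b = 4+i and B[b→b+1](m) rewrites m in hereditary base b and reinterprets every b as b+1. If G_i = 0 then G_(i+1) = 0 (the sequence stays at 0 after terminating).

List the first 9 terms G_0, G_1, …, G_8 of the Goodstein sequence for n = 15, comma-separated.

15, 17, 19, 21, 23, 24, 25, 26, 27

base 4: 15 = 3·4 + 3; at 5: 3·5 + 3 = 18; next = 17
base 5: 17 = 3·5 + 2; at 6: 3·6 + 2 = 20; next = 19
base 6: 19 = 3·6 + 1; at 7: 3·7 + 1 = 22; next = 21
base 7: 21 = 3·7; at 8: 3·8 = 24; next = 23
base 8: 23 = 2·8 + 7; at 9: 2·9 + 7 = 25; next = 24
base 9: 24 = 2·9 + 6; at 10: 2·10 + 6 = 26; next = 25
base 10: 25 = 2·10 + 5; at 11: 2·11 + 5 = 27; next = 26
base 11: 26 = 2·11 + 4; at 12: 2·12 + 4 = 28; next = 27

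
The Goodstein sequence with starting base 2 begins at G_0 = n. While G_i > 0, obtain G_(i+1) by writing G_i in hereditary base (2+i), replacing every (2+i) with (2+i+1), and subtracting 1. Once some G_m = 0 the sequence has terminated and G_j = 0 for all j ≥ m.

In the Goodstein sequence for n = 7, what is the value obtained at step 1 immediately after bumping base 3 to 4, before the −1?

260

base 2: 7 = 2^2 + 2 + 1; at 3: 3^3 + 3 + 1 = 31; next = 30
base 3: 30 = 3^3 + 3; at 4: 4^4 + 4 = 260; next = 259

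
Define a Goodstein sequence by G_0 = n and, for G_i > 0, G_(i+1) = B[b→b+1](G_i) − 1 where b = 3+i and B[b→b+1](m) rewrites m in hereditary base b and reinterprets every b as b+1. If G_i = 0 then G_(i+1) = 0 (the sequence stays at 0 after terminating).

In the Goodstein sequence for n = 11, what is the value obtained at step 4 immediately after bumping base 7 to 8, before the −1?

[0] 11 ≡ 3^2 + 2 (base 3). Lift 4: 18. −1: 17.
[1] 17 ≡ 4^2 + 1 (base 4). Lift 5: 26. −1: 25.
[2] 25 ≡ 5^2 (base 5). Lift 6: 36. −1: 35.
[3] 35 ≡ 5·6 + 5 (base 6). Lift 7: 40. −1: 39.
[4] 39 ≡ 5·7 + 4 (base 7). Lift 8: 44. −1: 43.

44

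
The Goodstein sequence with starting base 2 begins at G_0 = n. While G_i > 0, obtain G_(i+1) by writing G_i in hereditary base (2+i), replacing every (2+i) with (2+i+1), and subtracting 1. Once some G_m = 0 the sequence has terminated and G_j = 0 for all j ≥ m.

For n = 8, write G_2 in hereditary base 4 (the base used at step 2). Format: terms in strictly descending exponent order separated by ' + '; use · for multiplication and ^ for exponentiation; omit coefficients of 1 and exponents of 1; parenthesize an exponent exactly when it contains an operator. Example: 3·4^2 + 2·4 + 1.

2·4^4 + 2·4^2 + 2·4 + 1

8 —HB2→ 2^(2 + 1) —bump→ 3^(3 + 1) = 81 —(−1)→ 80
80 —HB3→ 2·3^3 + 2·3^2 + 2·3 + 2 —bump→ 2·4^4 + 2·4^2 + 2·4 + 2 = 554 —(−1)→ 553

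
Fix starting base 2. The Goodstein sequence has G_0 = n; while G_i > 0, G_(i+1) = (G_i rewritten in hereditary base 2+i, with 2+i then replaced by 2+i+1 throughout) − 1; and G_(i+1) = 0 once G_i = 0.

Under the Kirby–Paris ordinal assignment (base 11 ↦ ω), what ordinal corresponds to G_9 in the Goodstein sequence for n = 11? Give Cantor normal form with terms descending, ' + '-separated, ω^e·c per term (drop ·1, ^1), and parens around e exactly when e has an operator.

ω^ω·7 + ω^7·7 + ω^6·7 + ω^5·7 + ω^4·7 + ω^3·7 + ω^2·7 + ω·7 + 4

11 —HB2→ 2^(2 + 1) + 2 + 1 —bump→ 3^(3 + 1) + 3 + 1 = 85 —(−1)→ 84
84 —HB3→ 3^(3 + 1) + 3 —bump→ 4^(4 + 1) + 4 = 1028 —(−1)→ 1027
1027 —HB4→ 4^(4 + 1) + 3 —bump→ 5^(5 + 1) + 3 = 15628 —(−1)→ 15627
15627 —HB5→ 5^(5 + 1) + 2 —bump→ 6^(6 + 1) + 2 = 279938 —(−1)→ 279937
279937 —HB6→ 6^(6 + 1) + 1 —bump→ 7^(7 + 1) + 1 = 5764802 —(−1)→ 5764801
5764801 —HB7→ 7^(7 + 1) —bump→ 8^(8 + 1) = 134217728 —(−1)→ 134217727
134217727 —HB8→ 7·8^8 + 7·8^7 + 7·8^6 + 7·8^5 + 7·8^4 + 7·8^3 + 7·8^2 + 7·8 + 7 —bump→ 7·9^9 + 7·9^7 + 7·9^6 + 7·9^5 + 7·9^4 + 7·9^3 + 7·9^2 + 7·9 + 7 = 2749609303 —(−1)→ 2749609302
2749609302 —HB9→ 7·9^9 + 7·9^7 + 7·9^6 + 7·9^5 + 7·9^4 + 7·9^3 + 7·9^2 + 7·9 + 6 —bump→ 7·10^10 + 7·10^7 + 7·10^6 + 7·10^5 + 7·10^4 + 7·10^3 + 7·10^2 + 7·10 + 6 = 70077777776 —(−1)→ 70077777775
70077777775 —HB10→ 7·10^10 + 7·10^7 + 7·10^6 + 7·10^5 + 7·10^4 + 7·10^3 + 7·10^2 + 7·10 + 5 —bump→ 7·11^11 + 7·11^7 + 7·11^6 + 7·11^5 + 7·11^4 + 7·11^3 + 7·11^2 + 7·11 + 5 = 1997331745491 —(−1)→ 1997331745490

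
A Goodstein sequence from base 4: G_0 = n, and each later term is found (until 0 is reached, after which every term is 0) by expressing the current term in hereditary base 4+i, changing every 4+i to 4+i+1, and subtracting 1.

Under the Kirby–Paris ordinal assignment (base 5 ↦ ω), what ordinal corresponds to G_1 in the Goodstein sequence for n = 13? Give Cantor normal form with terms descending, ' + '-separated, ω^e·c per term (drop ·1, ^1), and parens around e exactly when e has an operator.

i=0: 13 = 3·4 + 1 (b=4); 4→5: 3·5 + 1 = 16; 16−1 = 15
i=1: 15 = 3·5 (b=5); 5→6: 3·6 = 18; 18−1 = 17

ω·3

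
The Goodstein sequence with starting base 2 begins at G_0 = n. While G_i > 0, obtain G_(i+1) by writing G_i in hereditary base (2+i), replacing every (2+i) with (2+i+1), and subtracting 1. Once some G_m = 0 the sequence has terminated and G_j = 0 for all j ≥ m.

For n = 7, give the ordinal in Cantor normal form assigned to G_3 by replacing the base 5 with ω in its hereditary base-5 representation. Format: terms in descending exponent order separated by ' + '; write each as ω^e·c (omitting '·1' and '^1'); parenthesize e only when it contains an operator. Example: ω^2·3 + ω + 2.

ω^ω + 2

base 2: 7 = 2^2 + 2 + 1; at 3: 3^3 + 3 + 1 = 31; next = 30
base 3: 30 = 3^3 + 3; at 4: 4^4 + 4 = 260; next = 259
base 4: 259 = 4^4 + 3; at 5: 5^5 + 3 = 3128; next = 3127
base 5: 3127 = 5^5 + 2; at 6: 6^6 + 2 = 46658; next = 46657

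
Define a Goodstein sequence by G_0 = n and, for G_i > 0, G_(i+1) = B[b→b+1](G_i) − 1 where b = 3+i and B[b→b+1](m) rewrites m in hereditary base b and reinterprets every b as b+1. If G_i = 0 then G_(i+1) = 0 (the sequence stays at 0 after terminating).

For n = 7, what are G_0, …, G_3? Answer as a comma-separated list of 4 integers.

(0) 7|_3 = 2·3 + 1 ↦ 2·4 + 1|_4 = 9 ⇒ 8
(1) 8|_4 = 2·4 ↦ 2·5|_5 = 10 ⇒ 9
(2) 9|_5 = 5 + 4 ↦ 6 + 4|_6 = 10 ⇒ 9

7, 8, 9, 9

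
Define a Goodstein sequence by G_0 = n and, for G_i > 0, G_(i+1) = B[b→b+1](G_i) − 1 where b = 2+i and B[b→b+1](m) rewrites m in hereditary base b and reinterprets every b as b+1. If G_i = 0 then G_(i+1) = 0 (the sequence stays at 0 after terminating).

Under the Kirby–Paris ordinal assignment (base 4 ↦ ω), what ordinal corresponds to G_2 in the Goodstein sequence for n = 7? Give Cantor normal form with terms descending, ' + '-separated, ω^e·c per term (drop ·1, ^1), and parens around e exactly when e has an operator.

ω^ω + 3

base 2: 7 = 2^2 + 2 + 1; at 3: 3^3 + 3 + 1 = 31; next = 30
base 3: 30 = 3^3 + 3; at 4: 4^4 + 4 = 260; next = 259
base 4: 259 = 4^4 + 3; at 5: 5^5 + 3 = 3128; next = 3127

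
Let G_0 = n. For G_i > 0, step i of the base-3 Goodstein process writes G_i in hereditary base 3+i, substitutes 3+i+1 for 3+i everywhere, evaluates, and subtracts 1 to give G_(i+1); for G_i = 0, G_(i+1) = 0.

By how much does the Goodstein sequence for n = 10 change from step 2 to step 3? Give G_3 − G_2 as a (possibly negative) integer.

3

G_0=10  [base 3] 3^2 + 1  →[3↦4]→  4^2 + 1 = 17  −1 ⇒ G_1=16
G_1=16  [base 4] 4^2  →[4↦5]→  5^2 = 25  −1 ⇒ G_2=24
G_2=24  [base 5] 4·5 + 4  →[5↦6]→  4·6 + 4 = 28  −1 ⇒ G_3=27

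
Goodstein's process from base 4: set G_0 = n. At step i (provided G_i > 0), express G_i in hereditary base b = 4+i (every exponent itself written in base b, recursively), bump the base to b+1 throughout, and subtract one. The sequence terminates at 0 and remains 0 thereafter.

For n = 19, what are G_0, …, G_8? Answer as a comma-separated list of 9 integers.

19 —HB4→ 4^2 + 3 —bump→ 5^2 + 3 = 28 —(−1)→ 27
27 —HB5→ 5^2 + 2 —bump→ 6^2 + 2 = 38 —(−1)→ 37
37 —HB6→ 6^2 + 1 —bump→ 7^2 + 1 = 50 —(−1)→ 49
49 —HB7→ 7^2 —bump→ 8^2 = 64 —(−1)→ 63
63 —HB8→ 7·8 + 7 —bump→ 7·9 + 7 = 70 —(−1)→ 69
69 —HB9→ 7·9 + 6 —bump→ 7·10 + 6 = 76 —(−1)→ 75
75 —HB10→ 7·10 + 5 —bump→ 7·11 + 5 = 82 —(−1)→ 81
81 —HB11→ 7·11 + 4 —bump→ 7·12 + 4 = 88 —(−1)→ 87

19, 27, 37, 49, 63, 69, 75, 81, 87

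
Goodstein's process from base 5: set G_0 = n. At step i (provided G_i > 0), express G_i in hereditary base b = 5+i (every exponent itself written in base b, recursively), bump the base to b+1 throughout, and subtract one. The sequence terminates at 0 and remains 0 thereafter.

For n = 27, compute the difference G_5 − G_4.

(0) 27|_5 = 5^2 + 2 ↦ 6^2 + 2|_6 = 38 ⇒ 37
(1) 37|_6 = 6^2 + 1 ↦ 7^2 + 1|_7 = 50 ⇒ 49
(2) 49|_7 = 7^2 ↦ 8^2|_8 = 64 ⇒ 63
(3) 63|_8 = 7·8 + 7 ↦ 7·9 + 7|_9 = 70 ⇒ 69
(4) 69|_9 = 7·9 + 6 ↦ 7·10 + 6|_10 = 76 ⇒ 75

6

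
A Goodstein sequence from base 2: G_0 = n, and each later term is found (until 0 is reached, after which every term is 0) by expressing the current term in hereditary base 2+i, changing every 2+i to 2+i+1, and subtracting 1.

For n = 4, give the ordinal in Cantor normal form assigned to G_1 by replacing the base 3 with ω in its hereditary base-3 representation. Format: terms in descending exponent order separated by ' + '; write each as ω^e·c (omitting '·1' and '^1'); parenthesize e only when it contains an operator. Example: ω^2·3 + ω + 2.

(0) 4|_2 = 2^2 ↦ 3^3|_3 = 27 ⇒ 26
(1) 26|_3 = 2·3^2 + 2·3 + 2 ↦ 2·4^2 + 2·4 + 2|_4 = 42 ⇒ 41

ω^2·2 + ω·2 + 2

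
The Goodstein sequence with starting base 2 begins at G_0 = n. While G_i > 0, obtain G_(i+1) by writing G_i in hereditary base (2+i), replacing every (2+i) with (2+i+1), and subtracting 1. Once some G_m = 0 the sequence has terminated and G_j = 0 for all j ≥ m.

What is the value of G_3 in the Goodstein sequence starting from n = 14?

18750

14 —HB2→ 2^(2 + 1) + 2^2 + 2 —bump→ 3^(3 + 1) + 3^3 + 3 = 111 —(−1)→ 110
110 —HB3→ 3^(3 + 1) + 3^3 + 2 —bump→ 4^(4 + 1) + 4^4 + 2 = 1282 —(−1)→ 1281
1281 —HB4→ 4^(4 + 1) + 4^4 + 1 —bump→ 5^(5 + 1) + 5^5 + 1 = 18751 —(−1)→ 18750
18750 —HB5→ 5^(5 + 1) + 5^5 —bump→ 6^(6 + 1) + 6^6 = 326592 —(−1)→ 326591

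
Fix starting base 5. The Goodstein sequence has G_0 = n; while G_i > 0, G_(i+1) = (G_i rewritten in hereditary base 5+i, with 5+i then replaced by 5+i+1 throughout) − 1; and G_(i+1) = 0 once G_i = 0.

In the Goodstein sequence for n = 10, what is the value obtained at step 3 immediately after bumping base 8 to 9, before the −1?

10 —HB5→ 2·5 —bump→ 2·6 = 12 —(−1)→ 11
11 —HB6→ 6 + 5 —bump→ 7 + 5 = 12 —(−1)→ 11
11 —HB7→ 7 + 4 —bump→ 8 + 4 = 12 —(−1)→ 11
11 —HB8→ 8 + 3 —bump→ 9 + 3 = 12 —(−1)→ 11

12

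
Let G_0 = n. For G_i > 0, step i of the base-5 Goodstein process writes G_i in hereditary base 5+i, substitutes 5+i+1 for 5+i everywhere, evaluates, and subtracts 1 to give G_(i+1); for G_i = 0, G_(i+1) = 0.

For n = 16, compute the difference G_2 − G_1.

base 5: 16 = 3·5 + 1; at 6: 3·6 + 1 = 19; next = 18
base 6: 18 = 3·6; at 7: 3·7 = 21; next = 20

2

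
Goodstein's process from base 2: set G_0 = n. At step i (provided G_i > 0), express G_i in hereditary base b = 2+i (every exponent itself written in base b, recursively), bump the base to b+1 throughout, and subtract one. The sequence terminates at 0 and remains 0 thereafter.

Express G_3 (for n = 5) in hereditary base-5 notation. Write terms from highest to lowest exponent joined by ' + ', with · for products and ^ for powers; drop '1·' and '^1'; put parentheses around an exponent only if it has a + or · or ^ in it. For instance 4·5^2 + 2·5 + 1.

i=0: 5 = 2^2 + 1 (b=2); 2→3: 3^3 + 1 = 28; 28−1 = 27
i=1: 27 = 3^3 (b=3); 3→4: 4^4 = 256; 256−1 = 255
i=2: 255 = 3·4^3 + 3·4^2 + 3·4 + 3 (b=4); 4→5: 3·5^3 + 3·5^2 + 3·5 + 3 = 468; 468−1 = 467
i=3: 467 = 3·5^3 + 3·5^2 + 3·5 + 2 (b=5); 5→6: 3·6^3 + 3·6^2 + 3·6 + 2 = 776; 776−1 = 775

3·5^3 + 3·5^2 + 3·5 + 2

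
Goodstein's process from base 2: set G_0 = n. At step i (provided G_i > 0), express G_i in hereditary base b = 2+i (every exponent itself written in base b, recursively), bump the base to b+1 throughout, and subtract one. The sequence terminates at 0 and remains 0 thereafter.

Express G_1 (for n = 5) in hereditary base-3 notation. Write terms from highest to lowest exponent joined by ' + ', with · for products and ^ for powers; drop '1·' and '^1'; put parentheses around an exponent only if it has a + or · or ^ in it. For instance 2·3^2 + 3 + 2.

i=0: 5 = 2^2 + 1 (b=2); 2→3: 3^3 + 1 = 28; 28−1 = 27
i=1: 27 = 3^3 (b=3); 3→4: 4^4 = 256; 256−1 = 255

3^3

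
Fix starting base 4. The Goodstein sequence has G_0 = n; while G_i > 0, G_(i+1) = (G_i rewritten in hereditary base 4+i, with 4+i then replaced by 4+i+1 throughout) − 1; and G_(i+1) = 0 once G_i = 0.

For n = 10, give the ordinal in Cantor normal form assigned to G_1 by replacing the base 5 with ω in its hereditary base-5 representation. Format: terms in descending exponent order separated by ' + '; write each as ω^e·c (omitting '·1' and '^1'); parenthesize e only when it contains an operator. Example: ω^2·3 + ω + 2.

ω·2 + 1

(0) 10|_4 = 2·4 + 2 ↦ 2·5 + 2|_5 = 12 ⇒ 11
(1) 11|_5 = 2·5 + 1 ↦ 2·6 + 1|_6 = 13 ⇒ 12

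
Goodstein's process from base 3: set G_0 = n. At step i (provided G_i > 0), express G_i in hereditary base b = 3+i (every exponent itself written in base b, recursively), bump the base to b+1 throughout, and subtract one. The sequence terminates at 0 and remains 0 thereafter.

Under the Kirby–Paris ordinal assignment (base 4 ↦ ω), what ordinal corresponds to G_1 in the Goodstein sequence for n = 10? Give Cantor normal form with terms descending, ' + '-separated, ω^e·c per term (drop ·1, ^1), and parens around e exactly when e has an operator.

G_0=10  [base 3] 3^2 + 1  →[3↦4]→  4^2 + 1 = 17  −1 ⇒ G_1=16
G_1=16  [base 4] 4^2  →[4↦5]→  5^2 = 25  −1 ⇒ G_2=24

ω^2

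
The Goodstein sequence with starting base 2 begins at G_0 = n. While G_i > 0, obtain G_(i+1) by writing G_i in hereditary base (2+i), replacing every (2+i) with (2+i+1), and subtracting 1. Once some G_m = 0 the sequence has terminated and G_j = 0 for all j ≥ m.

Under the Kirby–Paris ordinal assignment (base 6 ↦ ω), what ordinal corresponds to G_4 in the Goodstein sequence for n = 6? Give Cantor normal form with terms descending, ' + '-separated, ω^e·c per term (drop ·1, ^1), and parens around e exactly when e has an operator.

ω^5·5 + ω^4·5 + ω^3·5 + ω^2·5 + ω·5 + 5

6 —HB2→ 2^2 + 2 —bump→ 3^3 + 3 = 30 —(−1)→ 29
29 —HB3→ 3^3 + 2 —bump→ 4^4 + 2 = 258 —(−1)→ 257
257 —HB4→ 4^4 + 1 —bump→ 5^5 + 1 = 3126 —(−1)→ 3125
3125 —HB5→ 5^5 —bump→ 6^6 = 46656 —(−1)→ 46655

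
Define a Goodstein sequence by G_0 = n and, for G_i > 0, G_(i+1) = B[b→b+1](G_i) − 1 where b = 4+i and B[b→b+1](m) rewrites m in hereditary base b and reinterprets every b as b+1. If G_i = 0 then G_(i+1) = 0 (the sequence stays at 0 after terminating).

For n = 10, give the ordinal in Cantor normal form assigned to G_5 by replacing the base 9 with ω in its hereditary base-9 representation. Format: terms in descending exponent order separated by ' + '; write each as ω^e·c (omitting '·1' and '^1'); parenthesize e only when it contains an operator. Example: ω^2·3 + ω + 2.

step 0: 10 = 2·4 + 2; sub 5 for 4: 2·5 + 2; = 12; G_1 = 12−1 = 11
step 1: 11 = 2·5 + 1; sub 6 for 5: 2·6 + 1; = 13; G_2 = 13−1 = 12
step 2: 12 = 2·6; sub 7 for 6: 2·7; = 14; G_3 = 14−1 = 13
step 3: 13 = 7 + 6; sub 8 for 7: 8 + 6; = 14; G_4 = 14−1 = 13
step 4: 13 = 8 + 5; sub 9 for 8: 9 + 5; = 14; G_5 = 14−1 = 13

ω + 4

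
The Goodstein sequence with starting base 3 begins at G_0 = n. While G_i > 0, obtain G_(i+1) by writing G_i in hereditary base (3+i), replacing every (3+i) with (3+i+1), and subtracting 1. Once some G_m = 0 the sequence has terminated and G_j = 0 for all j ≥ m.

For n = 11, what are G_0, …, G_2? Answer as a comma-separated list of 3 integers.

step 0: 11 = 3^2 + 2; sub 4 for 3: 4^2 + 2; = 18; G_1 = 18−1 = 17
step 1: 17 = 4^2 + 1; sub 5 for 4: 5^2 + 1; = 26; G_2 = 26−1 = 25

11, 17, 25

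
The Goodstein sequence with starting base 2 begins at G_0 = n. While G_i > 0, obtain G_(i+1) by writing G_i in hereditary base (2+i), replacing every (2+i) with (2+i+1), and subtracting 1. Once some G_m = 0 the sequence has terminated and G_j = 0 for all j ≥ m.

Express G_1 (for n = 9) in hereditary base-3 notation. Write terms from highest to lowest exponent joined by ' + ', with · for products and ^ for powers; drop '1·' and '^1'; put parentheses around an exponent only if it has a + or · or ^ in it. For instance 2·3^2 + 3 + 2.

3^(3 + 1)

step 0: 9 = 2^(2 + 1) + 1; sub 3 for 2: 3^(3 + 1) + 1; = 82; G_1 = 82−1 = 81
step 1: 81 = 3^(3 + 1); sub 4 for 3: 4^(4 + 1); = 1024; G_2 = 1024−1 = 1023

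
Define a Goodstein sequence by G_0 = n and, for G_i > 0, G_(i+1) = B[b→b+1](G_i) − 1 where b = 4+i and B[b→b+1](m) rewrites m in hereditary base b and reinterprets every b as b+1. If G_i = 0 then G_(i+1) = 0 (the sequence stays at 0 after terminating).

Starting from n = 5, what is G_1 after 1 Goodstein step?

5

G_0 = 5. HB_4(5) = 4 + 1. Bump = 6. G_1 = 5.
G_1 = 5. HB_5(5) = 5. Bump = 6. G_2 = 5.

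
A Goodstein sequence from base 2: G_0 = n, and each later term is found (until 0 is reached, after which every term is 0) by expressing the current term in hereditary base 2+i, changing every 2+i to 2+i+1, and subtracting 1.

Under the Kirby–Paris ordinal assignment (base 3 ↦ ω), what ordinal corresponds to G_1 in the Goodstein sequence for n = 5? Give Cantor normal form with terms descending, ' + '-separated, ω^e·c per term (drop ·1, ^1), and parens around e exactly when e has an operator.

ω^ω

G_0=5  [base 2] 2^2 + 1  →[2↦3]→  3^3 + 1 = 28  −1 ⇒ G_1=27
G_1=27  [base 3] 3^3  →[3↦4]→  4^4 = 256  −1 ⇒ G_2=255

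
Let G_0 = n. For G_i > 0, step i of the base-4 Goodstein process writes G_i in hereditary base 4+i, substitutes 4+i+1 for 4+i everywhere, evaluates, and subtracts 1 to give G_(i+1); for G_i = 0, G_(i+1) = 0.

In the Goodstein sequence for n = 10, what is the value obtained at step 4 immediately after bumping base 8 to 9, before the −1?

14

10 —HB4→ 2·4 + 2 —bump→ 2·5 + 2 = 12 —(−1)→ 11
11 —HB5→ 2·5 + 1 —bump→ 2·6 + 1 = 13 —(−1)→ 12
12 —HB6→ 2·6 —bump→ 2·7 = 14 —(−1)→ 13
13 —HB7→ 7 + 6 —bump→ 8 + 6 = 14 —(−1)→ 13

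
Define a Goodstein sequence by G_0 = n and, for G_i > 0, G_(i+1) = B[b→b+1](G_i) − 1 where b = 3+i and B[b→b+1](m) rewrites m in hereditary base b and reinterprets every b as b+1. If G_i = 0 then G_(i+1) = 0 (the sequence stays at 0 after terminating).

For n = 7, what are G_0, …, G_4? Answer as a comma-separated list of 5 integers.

7, 8, 9, 9, 9

G_0=7  [base 3] 2·3 + 1  →[3↦4]→  2·4 + 1 = 9  −1 ⇒ G_1=8
G_1=8  [base 4] 2·4  →[4↦5]→  2·5 = 10  −1 ⇒ G_2=9
G_2=9  [base 5] 5 + 4  →[5↦6]→  6 + 4 = 10  −1 ⇒ G_3=9
G_3=9  [base 6] 6 + 3  →[6↦7]→  7 + 3 = 10  −1 ⇒ G_4=9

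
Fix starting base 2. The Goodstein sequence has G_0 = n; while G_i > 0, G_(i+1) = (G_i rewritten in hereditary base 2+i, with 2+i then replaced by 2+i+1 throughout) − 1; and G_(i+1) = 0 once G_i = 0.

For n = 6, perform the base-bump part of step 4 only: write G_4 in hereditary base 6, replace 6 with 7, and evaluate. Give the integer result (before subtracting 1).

step 0: 6 = 2^2 + 2; sub 3 for 2: 3^3 + 3; = 30; G_1 = 30−1 = 29
step 1: 29 = 3^3 + 2; sub 4 for 3: 4^4 + 2; = 258; G_2 = 258−1 = 257
step 2: 257 = 4^4 + 1; sub 5 for 4: 5^5 + 1; = 3126; G_3 = 3126−1 = 3125
step 3: 3125 = 5^5; sub 6 for 5: 6^6; = 46656; G_4 = 46656−1 = 46655

98040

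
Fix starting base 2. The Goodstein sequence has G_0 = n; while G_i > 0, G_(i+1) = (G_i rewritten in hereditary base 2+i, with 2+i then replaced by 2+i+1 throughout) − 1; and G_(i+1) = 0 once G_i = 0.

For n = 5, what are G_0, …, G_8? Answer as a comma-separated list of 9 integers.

5, 27, 255, 467, 775, 1197, 1751, 2454, 3325

G_0 = 5. HB_2(5) = 2^2 + 1. Bump = 28. G_1 = 27.
G_1 = 27. HB_3(27) = 3^3. Bump = 256. G_2 = 255.
G_2 = 255. HB_4(255) = 3·4^3 + 3·4^2 + 3·4 + 3. Bump = 468. G_3 = 467.
G_3 = 467. HB_5(467) = 3·5^3 + 3·5^2 + 3·5 + 2. Bump = 776. G_4 = 775.
G_4 = 775. HB_6(775) = 3·6^3 + 3·6^2 + 3·6 + 1. Bump = 1198. G_5 = 1197.
G_5 = 1197. HB_7(1197) = 3·7^3 + 3·7^2 + 3·7. Bump = 1752. G_6 = 1751.
G_6 = 1751. HB_8(1751) = 3·8^3 + 3·8^2 + 2·8 + 7. Bump = 2455. G_7 = 2454.
G_7 = 2454. HB_9(2454) = 3·9^3 + 3·9^2 + 2·9 + 6. Bump = 3326. G_8 = 3325.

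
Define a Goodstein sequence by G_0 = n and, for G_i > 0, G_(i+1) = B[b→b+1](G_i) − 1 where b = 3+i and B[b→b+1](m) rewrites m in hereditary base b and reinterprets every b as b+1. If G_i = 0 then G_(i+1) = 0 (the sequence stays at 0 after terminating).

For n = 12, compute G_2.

27

i=0: 12 = 3^2 + 3 (b=3); 3→4: 4^2 + 4 = 20; 20−1 = 19
i=1: 19 = 4^2 + 3 (b=4); 4→5: 5^2 + 3 = 28; 28−1 = 27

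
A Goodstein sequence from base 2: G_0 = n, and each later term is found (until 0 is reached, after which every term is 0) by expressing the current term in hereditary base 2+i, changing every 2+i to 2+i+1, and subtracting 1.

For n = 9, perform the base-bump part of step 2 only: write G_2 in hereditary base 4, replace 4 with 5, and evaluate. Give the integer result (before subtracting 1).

9843

base 2: 9 = 2^(2 + 1) + 1; at 3: 3^(3 + 1) + 1 = 82; next = 81
base 3: 81 = 3^(3 + 1); at 4: 4^(4 + 1) = 1024; next = 1023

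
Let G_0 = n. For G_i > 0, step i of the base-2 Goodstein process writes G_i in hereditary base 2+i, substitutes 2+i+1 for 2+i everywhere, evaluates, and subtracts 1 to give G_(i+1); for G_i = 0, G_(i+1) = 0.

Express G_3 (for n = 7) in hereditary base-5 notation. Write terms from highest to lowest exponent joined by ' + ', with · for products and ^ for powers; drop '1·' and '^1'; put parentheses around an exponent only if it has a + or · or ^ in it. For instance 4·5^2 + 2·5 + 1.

base 2: 7 = 2^2 + 2 + 1; at 3: 3^3 + 3 + 1 = 31; next = 30
base 3: 30 = 3^3 + 3; at 4: 4^4 + 4 = 260; next = 259
base 4: 259 = 4^4 + 3; at 5: 5^5 + 3 = 3128; next = 3127
base 5: 3127 = 5^5 + 2; at 6: 6^6 + 2 = 46658; next = 46657

5^5 + 2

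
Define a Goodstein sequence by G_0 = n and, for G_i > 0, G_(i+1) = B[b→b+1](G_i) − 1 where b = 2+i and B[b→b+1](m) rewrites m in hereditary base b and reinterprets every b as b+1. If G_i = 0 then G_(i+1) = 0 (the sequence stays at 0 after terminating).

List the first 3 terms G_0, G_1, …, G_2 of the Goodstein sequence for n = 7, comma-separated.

7, 30, 259

7 —HB2→ 2^2 + 2 + 1 —bump→ 3^3 + 3 + 1 = 31 —(−1)→ 30
30 —HB3→ 3^3 + 3 —bump→ 4^4 + 4 = 260 —(−1)→ 259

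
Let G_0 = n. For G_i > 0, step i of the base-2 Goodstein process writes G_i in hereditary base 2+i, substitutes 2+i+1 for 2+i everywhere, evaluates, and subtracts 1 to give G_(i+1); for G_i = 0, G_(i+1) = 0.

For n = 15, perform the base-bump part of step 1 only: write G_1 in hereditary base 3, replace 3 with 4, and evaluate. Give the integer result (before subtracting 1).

i=0: 15 = 2^(2 + 1) + 2^2 + 2 + 1 (b=2); 2→3: 3^(3 + 1) + 3^3 + 3 + 1 = 112; 112−1 = 111
i=1: 111 = 3^(3 + 1) + 3^3 + 3 (b=3); 3→4: 4^(4 + 1) + 4^4 + 4 = 1284; 1284−1 = 1283

1284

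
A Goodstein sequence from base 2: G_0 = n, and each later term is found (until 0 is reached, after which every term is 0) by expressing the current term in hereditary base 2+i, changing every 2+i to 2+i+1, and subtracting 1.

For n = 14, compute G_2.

1281

14 —HB2→ 2^(2 + 1) + 2^2 + 2 —bump→ 3^(3 + 1) + 3^3 + 3 = 111 —(−1)→ 110
110 —HB3→ 3^(3 + 1) + 3^3 + 2 —bump→ 4^(4 + 1) + 4^4 + 2 = 1282 —(−1)→ 1281
1281 —HB4→ 4^(4 + 1) + 4^4 + 1 —bump→ 5^(5 + 1) + 5^5 + 1 = 18751 —(−1)→ 18750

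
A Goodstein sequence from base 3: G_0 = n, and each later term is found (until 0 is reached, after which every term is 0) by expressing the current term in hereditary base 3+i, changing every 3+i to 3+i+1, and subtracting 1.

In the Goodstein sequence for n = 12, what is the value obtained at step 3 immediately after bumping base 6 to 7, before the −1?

50

step 0: 12 = 3^2 + 3; sub 4 for 3: 4^2 + 4; = 20; G_1 = 20−1 = 19
step 1: 19 = 4^2 + 3; sub 5 for 4: 5^2 + 3; = 28; G_2 = 28−1 = 27
step 2: 27 = 5^2 + 2; sub 6 for 5: 6^2 + 2; = 38; G_3 = 38−1 = 37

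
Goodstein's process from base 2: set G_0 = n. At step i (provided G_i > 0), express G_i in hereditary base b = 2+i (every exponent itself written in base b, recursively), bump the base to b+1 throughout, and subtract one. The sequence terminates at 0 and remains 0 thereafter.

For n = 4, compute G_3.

4 —HB2→ 2^2 —bump→ 3^3 = 27 —(−1)→ 26
26 —HB3→ 2·3^2 + 2·3 + 2 —bump→ 2·4^2 + 2·4 + 2 = 42 —(−1)→ 41
41 —HB4→ 2·4^2 + 2·4 + 1 —bump→ 2·5^2 + 2·5 + 1 = 61 —(−1)→ 60
60 —HB5→ 2·5^2 + 2·5 —bump→ 2·6^2 + 2·6 = 84 —(−1)→ 83

60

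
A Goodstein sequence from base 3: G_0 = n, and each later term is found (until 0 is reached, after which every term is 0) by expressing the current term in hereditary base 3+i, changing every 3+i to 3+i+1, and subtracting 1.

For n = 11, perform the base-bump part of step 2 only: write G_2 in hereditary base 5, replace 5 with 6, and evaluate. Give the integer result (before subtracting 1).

36

G_0=11  [base 3] 3^2 + 2  →[3↦4]→  4^2 + 2 = 18  −1 ⇒ G_1=17
G_1=17  [base 4] 4^2 + 1  →[4↦5]→  5^2 + 1 = 26  −1 ⇒ G_2=25
G_2=25  [base 5] 5^2  →[5↦6]→  6^2 = 36  −1 ⇒ G_3=35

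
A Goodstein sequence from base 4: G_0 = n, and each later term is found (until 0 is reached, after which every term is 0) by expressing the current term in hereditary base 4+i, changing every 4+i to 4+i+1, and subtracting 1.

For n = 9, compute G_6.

11

base 4: 9 = 2·4 + 1; at 5: 2·5 + 1 = 11; next = 10
base 5: 10 = 2·5; at 6: 2·6 = 12; next = 11
base 6: 11 = 6 + 5; at 7: 7 + 5 = 12; next = 11
base 7: 11 = 7 + 4; at 8: 8 + 4 = 12; next = 11
base 8: 11 = 8 + 3; at 9: 9 + 3 = 12; next = 11
base 9: 11 = 9 + 2; at 10: 10 + 2 = 12; next = 11
base 10: 11 = 10 + 1; at 11: 11 + 1 = 12; next = 11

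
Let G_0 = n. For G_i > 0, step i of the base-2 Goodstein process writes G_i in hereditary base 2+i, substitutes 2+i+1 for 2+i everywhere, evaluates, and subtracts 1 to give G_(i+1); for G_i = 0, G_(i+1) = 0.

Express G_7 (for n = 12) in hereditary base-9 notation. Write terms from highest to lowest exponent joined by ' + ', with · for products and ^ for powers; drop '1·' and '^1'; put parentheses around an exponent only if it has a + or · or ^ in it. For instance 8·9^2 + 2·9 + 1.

9^(9 + 1) + 2·9^2 + 9 + 2

i=0: 12 = 2^(2 + 1) + 2^2 (b=2); 2→3: 3^(3 + 1) + 3^3 = 108; 108−1 = 107
i=1: 107 = 3^(3 + 1) + 2·3^2 + 2·3 + 2 (b=3); 3→4: 4^(4 + 1) + 2·4^2 + 2·4 + 2 = 1066; 1066−1 = 1065
i=2: 1065 = 4^(4 + 1) + 2·4^2 + 2·4 + 1 (b=4); 4→5: 5^(5 + 1) + 2·5^2 + 2·5 + 1 = 15686; 15686−1 = 15685
i=3: 15685 = 5^(5 + 1) + 2·5^2 + 2·5 (b=5); 5→6: 6^(6 + 1) + 2·6^2 + 2·6 = 280020; 280020−1 = 280019
i=4: 280019 = 6^(6 + 1) + 2·6^2 + 6 + 5 (b=6); 6→7: 7^(7 + 1) + 2·7^2 + 7 + 5 = 5764911; 5764911−1 = 5764910
i=5: 5764910 = 7^(7 + 1) + 2·7^2 + 7 + 4 (b=7); 7→8: 8^(8 + 1) + 2·8^2 + 8 + 4 = 134217868; 134217868−1 = 134217867
i=6: 134217867 = 8^(8 + 1) + 2·8^2 + 8 + 3 (b=8); 8→9: 9^(9 + 1) + 2·9^2 + 9 + 3 = 3486784575; 3486784575−1 = 3486784574
i=7: 3486784574 = 9^(9 + 1) + 2·9^2 + 9 + 2 (b=9); 9→10: 10^(10 + 1) + 2·10^2 + 10 + 2 = 100000000212; 100000000212−1 = 100000000211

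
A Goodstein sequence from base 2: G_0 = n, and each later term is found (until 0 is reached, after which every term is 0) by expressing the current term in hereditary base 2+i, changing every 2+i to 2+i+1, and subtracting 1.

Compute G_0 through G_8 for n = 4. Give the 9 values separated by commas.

4, 26, 41, 60, 83, 109, 139, 173, 211

step 0: 4 = 2^2; sub 3 for 2: 3^3; = 27; G_1 = 27−1 = 26
step 1: 26 = 2·3^2 + 2·3 + 2; sub 4 for 3: 2·4^2 + 2·4 + 2; = 42; G_2 = 42−1 = 41
step 2: 41 = 2·4^2 + 2·4 + 1; sub 5 for 4: 2·5^2 + 2·5 + 1; = 61; G_3 = 61−1 = 60
step 3: 60 = 2·5^2 + 2·5; sub 6 for 5: 2·6^2 + 2·6; = 84; G_4 = 84−1 = 83
step 4: 83 = 2·6^2 + 6 + 5; sub 7 for 6: 2·7^2 + 7 + 5; = 110; G_5 = 110−1 = 109
step 5: 109 = 2·7^2 + 7 + 4; sub 8 for 7: 2·8^2 + 8 + 4; = 140; G_6 = 140−1 = 139
step 6: 139 = 2·8^2 + 8 + 3; sub 9 for 8: 2·9^2 + 9 + 3; = 174; G_7 = 174−1 = 173
step 7: 173 = 2·9^2 + 9 + 2; sub 10 for 9: 2·10^2 + 10 + 2; = 212; G_8 = 212−1 = 211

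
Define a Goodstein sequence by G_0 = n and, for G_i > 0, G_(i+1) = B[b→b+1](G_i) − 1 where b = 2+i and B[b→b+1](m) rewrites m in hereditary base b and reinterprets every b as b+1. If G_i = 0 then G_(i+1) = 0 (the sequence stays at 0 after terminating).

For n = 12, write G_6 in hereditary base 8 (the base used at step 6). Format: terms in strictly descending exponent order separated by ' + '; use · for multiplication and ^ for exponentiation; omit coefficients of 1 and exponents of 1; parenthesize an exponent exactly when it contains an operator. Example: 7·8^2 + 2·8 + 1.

G_0 = 12. HB_2(12) = 2^(2 + 1) + 2^2. Bump = 108. G_1 = 107.
G_1 = 107. HB_3(107) = 3^(3 + 1) + 2·3^2 + 2·3 + 2. Bump = 1066. G_2 = 1065.
G_2 = 1065. HB_4(1065) = 4^(4 + 1) + 2·4^2 + 2·4 + 1. Bump = 15686. G_3 = 15685.
G_3 = 15685. HB_5(15685) = 5^(5 + 1) + 2·5^2 + 2·5. Bump = 280020. G_4 = 280019.
G_4 = 280019. HB_6(280019) = 6^(6 + 1) + 2·6^2 + 6 + 5. Bump = 5764911. G_5 = 5764910.
G_5 = 5764910. HB_7(5764910) = 7^(7 + 1) + 2·7^2 + 7 + 4. Bump = 134217868. G_6 = 134217867.
G_6 = 134217867. HB_8(134217867) = 8^(8 + 1) + 2·8^2 + 8 + 3. Bump = 3486784575. G_7 = 3486784574.

8^(8 + 1) + 2·8^2 + 8 + 3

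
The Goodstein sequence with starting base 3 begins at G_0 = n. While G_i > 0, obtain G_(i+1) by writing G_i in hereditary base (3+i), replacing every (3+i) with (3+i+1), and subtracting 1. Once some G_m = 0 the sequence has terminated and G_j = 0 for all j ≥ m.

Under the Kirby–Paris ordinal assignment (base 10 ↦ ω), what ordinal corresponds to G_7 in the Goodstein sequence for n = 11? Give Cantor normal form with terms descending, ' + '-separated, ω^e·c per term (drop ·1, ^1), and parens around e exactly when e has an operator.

G_0 = 11. HB_3(11) = 3^2 + 2. Bump = 18. G_1 = 17.
G_1 = 17. HB_4(17) = 4^2 + 1. Bump = 26. G_2 = 25.
G_2 = 25. HB_5(25) = 5^2. Bump = 36. G_3 = 35.
G_3 = 35. HB_6(35) = 5·6 + 5. Bump = 40. G_4 = 39.
G_4 = 39. HB_7(39) = 5·7 + 4. Bump = 44. G_5 = 43.
G_5 = 43. HB_8(43) = 5·8 + 3. Bump = 48. G_6 = 47.
G_6 = 47. HB_9(47) = 5·9 + 2. Bump = 52. G_7 = 51.

ω·5 + 1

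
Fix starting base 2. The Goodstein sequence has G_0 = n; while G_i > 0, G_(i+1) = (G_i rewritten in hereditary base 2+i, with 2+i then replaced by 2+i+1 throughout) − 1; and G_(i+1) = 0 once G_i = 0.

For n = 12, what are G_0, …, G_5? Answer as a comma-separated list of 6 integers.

12, 107, 1065, 15685, 280019, 5764910

12 —HB2→ 2^(2 + 1) + 2^2 —bump→ 3^(3 + 1) + 3^3 = 108 —(−1)→ 107
107 —HB3→ 3^(3 + 1) + 2·3^2 + 2·3 + 2 —bump→ 4^(4 + 1) + 2·4^2 + 2·4 + 2 = 1066 —(−1)→ 1065
1065 —HB4→ 4^(4 + 1) + 2·4^2 + 2·4 + 1 —bump→ 5^(5 + 1) + 2·5^2 + 2·5 + 1 = 15686 —(−1)→ 15685
15685 —HB5→ 5^(5 + 1) + 2·5^2 + 2·5 —bump→ 6^(6 + 1) + 2·6^2 + 2·6 = 280020 —(−1)→ 280019
280019 —HB6→ 6^(6 + 1) + 2·6^2 + 6 + 5 —bump→ 7^(7 + 1) + 2·7^2 + 7 + 5 = 5764911 —(−1)→ 5764910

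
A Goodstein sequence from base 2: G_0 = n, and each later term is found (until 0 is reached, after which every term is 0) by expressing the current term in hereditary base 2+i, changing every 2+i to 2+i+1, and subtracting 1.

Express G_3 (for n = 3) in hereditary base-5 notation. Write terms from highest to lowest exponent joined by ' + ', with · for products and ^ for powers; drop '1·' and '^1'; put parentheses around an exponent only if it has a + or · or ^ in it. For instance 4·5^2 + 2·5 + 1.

2

G_0 = 3. HB_2(3) = 2 + 1. Bump = 4. G_1 = 3.
G_1 = 3. HB_3(3) = 3. Bump = 4. G_2 = 3.
G_2 = 3. HB_4(3) = 3. Bump = 3. G_3 = 2.
G_3 = 2. HB_5(2) = 2. Bump = 2. G_4 = 1.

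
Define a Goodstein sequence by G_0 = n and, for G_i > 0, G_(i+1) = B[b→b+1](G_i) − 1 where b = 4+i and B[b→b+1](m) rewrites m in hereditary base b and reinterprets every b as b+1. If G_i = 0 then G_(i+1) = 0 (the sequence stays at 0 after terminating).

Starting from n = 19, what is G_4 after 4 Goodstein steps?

step 0: 19 = 4^2 + 3; sub 5 for 4: 5^2 + 3; = 28; G_1 = 28−1 = 27
step 1: 27 = 5^2 + 2; sub 6 for 5: 6^2 + 2; = 38; G_2 = 38−1 = 37
step 2: 37 = 6^2 + 1; sub 7 for 6: 7^2 + 1; = 50; G_3 = 50−1 = 49
step 3: 49 = 7^2; sub 8 for 7: 8^2; = 64; G_4 = 64−1 = 63
step 4: 63 = 7·8 + 7; sub 9 for 8: 7·9 + 7; = 70; G_5 = 70−1 = 69

63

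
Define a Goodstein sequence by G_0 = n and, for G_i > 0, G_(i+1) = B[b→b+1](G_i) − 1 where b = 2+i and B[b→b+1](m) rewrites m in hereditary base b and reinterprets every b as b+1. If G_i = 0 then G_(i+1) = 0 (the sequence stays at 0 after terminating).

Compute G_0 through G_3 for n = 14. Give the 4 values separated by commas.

14, 110, 1281, 18750

i=0: 14 = 2^(2 + 1) + 2^2 + 2 (b=2); 2→3: 3^(3 + 1) + 3^3 + 3 = 111; 111−1 = 110
i=1: 110 = 3^(3 + 1) + 3^3 + 2 (b=3); 3→4: 4^(4 + 1) + 4^4 + 2 = 1282; 1282−1 = 1281
i=2: 1281 = 4^(4 + 1) + 4^4 + 1 (b=4); 4→5: 5^(5 + 1) + 5^5 + 1 = 18751; 18751−1 = 18750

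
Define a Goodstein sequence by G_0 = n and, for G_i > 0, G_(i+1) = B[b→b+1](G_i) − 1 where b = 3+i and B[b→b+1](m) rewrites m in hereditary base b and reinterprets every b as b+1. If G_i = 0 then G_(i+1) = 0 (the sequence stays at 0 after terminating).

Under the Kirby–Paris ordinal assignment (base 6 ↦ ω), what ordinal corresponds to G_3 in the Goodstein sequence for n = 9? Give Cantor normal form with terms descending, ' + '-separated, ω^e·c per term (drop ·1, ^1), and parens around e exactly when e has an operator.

ω·3 + 1

G_0=9  [base 3] 3^2  →[3↦4]→  4^2 = 16  −1 ⇒ G_1=15
G_1=15  [base 4] 3·4 + 3  →[4↦5]→  3·5 + 3 = 18  −1 ⇒ G_2=17
G_2=17  [base 5] 3·5 + 2  →[5↦6]→  3·6 + 2 = 20  −1 ⇒ G_3=19
G_3=19  [base 6] 3·6 + 1  →[6↦7]→  3·7 + 1 = 22  −1 ⇒ G_4=21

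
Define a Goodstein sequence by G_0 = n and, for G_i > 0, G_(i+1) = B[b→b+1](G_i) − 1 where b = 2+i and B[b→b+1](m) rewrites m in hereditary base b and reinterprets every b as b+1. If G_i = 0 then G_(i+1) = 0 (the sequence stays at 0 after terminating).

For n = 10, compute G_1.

83

base 2: 10 = 2^(2 + 1) + 2; at 3: 3^(3 + 1) + 3 = 84; next = 83
base 3: 83 = 3^(3 + 1) + 2; at 4: 4^(4 + 1) + 2 = 1026; next = 1025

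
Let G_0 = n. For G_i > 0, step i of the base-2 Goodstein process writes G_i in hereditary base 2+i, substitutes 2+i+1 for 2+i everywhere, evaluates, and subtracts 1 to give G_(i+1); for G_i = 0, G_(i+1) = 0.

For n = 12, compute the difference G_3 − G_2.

base 2: 12 = 2^(2 + 1) + 2^2; at 3: 3^(3 + 1) + 3^3 = 108; next = 107
base 3: 107 = 3^(3 + 1) + 2·3^2 + 2·3 + 2; at 4: 4^(4 + 1) + 2·4^2 + 2·4 + 2 = 1066; next = 1065
base 4: 1065 = 4^(4 + 1) + 2·4^2 + 2·4 + 1; at 5: 5^(5 + 1) + 2·5^2 + 2·5 + 1 = 15686; next = 15685

14620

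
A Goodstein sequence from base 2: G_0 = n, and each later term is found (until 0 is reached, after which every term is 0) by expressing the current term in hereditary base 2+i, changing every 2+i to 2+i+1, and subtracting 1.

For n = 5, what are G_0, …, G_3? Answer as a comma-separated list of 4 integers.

5, 27, 255, 467

[0] 5 ≡ 2^2 + 1 (base 2). Lift 3: 28. −1: 27.
[1] 27 ≡ 3^3 (base 3). Lift 4: 256. −1: 255.
[2] 255 ≡ 3·4^3 + 3·4^2 + 3·4 + 3 (base 4). Lift 5: 468. −1: 467.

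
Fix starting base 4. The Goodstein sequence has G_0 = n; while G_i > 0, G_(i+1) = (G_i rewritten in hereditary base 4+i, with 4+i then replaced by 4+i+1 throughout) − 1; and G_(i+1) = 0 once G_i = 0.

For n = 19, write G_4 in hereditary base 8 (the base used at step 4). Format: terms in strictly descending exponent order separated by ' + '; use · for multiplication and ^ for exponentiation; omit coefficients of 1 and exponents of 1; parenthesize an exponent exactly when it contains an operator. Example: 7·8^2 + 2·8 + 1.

i=0: 19 = 4^2 + 3 (b=4); 4→5: 5^2 + 3 = 28; 28−1 = 27
i=1: 27 = 5^2 + 2 (b=5); 5→6: 6^2 + 2 = 38; 38−1 = 37
i=2: 37 = 6^2 + 1 (b=6); 6→7: 7^2 + 1 = 50; 50−1 = 49
i=3: 49 = 7^2 (b=7); 7→8: 8^2 = 64; 64−1 = 63

7·8 + 7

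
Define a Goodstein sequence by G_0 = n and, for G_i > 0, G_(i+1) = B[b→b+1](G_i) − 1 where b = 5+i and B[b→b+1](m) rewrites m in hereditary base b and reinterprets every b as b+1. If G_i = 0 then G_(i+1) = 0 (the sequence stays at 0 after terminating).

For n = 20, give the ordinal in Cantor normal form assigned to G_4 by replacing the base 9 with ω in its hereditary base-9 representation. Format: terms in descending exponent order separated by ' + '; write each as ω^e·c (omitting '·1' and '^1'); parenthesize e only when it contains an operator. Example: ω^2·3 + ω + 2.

i=0: 20 = 4·5 (b=5); 5→6: 4·6 = 24; 24−1 = 23
i=1: 23 = 3·6 + 5 (b=6); 6→7: 3·7 + 5 = 26; 26−1 = 25
i=2: 25 = 3·7 + 4 (b=7); 7→8: 3·8 + 4 = 28; 28−1 = 27
i=3: 27 = 3·8 + 3 (b=8); 8→9: 3·9 + 3 = 30; 30−1 = 29
i=4: 29 = 3·9 + 2 (b=9); 9→10: 3·10 + 2 = 32; 32−1 = 31

ω·3 + 2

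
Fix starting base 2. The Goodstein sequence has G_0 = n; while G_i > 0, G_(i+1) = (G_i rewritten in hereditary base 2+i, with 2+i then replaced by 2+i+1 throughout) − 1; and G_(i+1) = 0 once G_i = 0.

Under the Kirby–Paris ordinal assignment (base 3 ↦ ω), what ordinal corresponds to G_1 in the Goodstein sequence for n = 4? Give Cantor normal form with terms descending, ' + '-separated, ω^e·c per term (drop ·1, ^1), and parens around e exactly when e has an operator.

step 0: 4 = 2^2; sub 3 for 2: 3^3; = 27; G_1 = 27−1 = 26
step 1: 26 = 2·3^2 + 2·3 + 2; sub 4 for 3: 2·4^2 + 2·4 + 2; = 42; G_2 = 42−1 = 41

ω^2·2 + ω·2 + 2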